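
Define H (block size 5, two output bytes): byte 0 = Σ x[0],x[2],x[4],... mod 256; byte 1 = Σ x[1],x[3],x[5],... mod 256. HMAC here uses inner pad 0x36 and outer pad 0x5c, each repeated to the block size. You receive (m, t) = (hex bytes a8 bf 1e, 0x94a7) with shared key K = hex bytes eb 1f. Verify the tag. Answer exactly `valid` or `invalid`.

Key hex bytes eb 1f is 2 bytes ≤ B = 5; zero-pad to 5 bytes: K' = eb 1f 00 00 00.
K' ⊕ ipad = dd 29 36 36 36; K' ⊕ opad = b7 43 5c 5c 5c.
Inner hash: even-index sum = 520 mod 256 = 8; odd-index sum = 293 mod 256 = 37 → 08 25.
Outer hash (recomputed tag): even-index sum = 404 mod 256 = 148; odd-index sum = 167 mod 256 = 167 → 94 a7.
Recomputed tag = 94a7; claimed = 94a7 → match.

valid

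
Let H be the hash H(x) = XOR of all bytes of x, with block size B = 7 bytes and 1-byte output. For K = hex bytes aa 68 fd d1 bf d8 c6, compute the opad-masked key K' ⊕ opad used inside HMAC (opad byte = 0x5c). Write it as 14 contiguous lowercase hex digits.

f634a18de3849a

Key hex bytes aa 68 fd d1 bf d8 c6 is exactly B = 7 bytes: K' = aa 68 fd d1 bf d8 c6.
XOR each byte with 0x5c: aa⊕5c=f6, 68⊕5c=34, fd⊕5c=a1, d1⊕5c=8d, bf⊕5c=e3, d8⊕5c=84, c6⊕5c=9a.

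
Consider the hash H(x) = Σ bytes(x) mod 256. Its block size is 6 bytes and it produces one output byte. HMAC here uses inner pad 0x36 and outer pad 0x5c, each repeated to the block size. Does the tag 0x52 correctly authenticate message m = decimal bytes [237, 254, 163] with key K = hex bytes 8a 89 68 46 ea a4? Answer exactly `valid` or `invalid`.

Key hex bytes 8a 89 68 46 ea a4 is exactly B = 6 bytes: K' = 8a 89 68 46 ea a4.
K' ⊕ ipad = bc bf 5e 70 dc 92; K' ⊕ opad = d6 d5 34 1a b6 f8.
Inner hash: sum = 188+191+94+112+220+146+237+254+163 = 1605; mod 256 = 69 → 45.
Outer hash (recomputed tag): sum = 214+213+52+26+182+248+69 = 1004; mod 256 = 236 → ec.
Recomputed tag = ec; claimed = 52 → mismatch.

invalid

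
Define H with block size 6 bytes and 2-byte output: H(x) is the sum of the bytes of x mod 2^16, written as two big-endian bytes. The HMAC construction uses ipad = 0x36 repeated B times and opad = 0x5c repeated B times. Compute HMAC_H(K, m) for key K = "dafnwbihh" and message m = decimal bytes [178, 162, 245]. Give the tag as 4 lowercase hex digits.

Key "dafnwbihh" = 64 61 66 6e 77 62 69 68 68 is 9 bytes > B = 6, so hash it first: H(key) = 03 ab, then zero-pad to 6 bytes: K' = 03 ab 00 00 00 00.
K' ⊕ ipad = 35 9d 36 36 36 36.  K' ⊕ opad = 5f f7 5c 5c 5c 5c.
Inner input = (K'⊕ipad) ∥ m = 35 9d 36 36 36 36 ∥ b2 a2 f5.
Inner hash: sum = 53+157+54+54+54+54+178+162+245 = 1011 → 03 f3.
Outer input = (K'⊕opad) ∥ inner = 5f f7 5c 5c 5c 5c ∥ 03 f3.
Outer hash (tag): sum = 95+247+92+92+92+92+3+243 = 956 → 03 bc.

03bc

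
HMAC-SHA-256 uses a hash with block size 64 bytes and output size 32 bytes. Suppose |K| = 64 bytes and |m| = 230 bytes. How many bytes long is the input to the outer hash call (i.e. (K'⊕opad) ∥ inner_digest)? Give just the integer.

Key is 64 ≤ 64 bytes, zero-padded: |K'| = 64.
Outer input = (K'⊕opad) ∥ H(inner) → 64 + 32 = 96 bytes.

96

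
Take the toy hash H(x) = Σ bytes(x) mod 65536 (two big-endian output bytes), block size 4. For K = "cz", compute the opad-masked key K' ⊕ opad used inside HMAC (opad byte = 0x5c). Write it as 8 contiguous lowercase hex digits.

Key "cz" = 63 7a is 2 bytes ≤ B = 4; zero-pad to 4 bytes: K' = 63 7a 00 00.
XOR each byte with 0x5c: 63⊕5c=3f, 7a⊕5c=26, 00⊕5c=5c, 00⊕5c=5c.

3f265c5c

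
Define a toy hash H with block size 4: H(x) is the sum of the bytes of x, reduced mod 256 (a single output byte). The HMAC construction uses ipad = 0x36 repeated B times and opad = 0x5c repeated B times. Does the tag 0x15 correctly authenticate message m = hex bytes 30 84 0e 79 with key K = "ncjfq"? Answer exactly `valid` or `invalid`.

Key "ncjfq" = 6e 63 6a 66 71 is 5 bytes > B = 4, so hash it first: H(key) = 12, then zero-pad to 4 bytes: K' = 12 00 00 00.
K' ⊕ ipad = 24 36 36 36; K' ⊕ opad = 4e 5c 5c 5c.
Inner hash: sum = 36+54+54+54+48+132+14+121 = 513; mod 256 = 1 → 01.
Outer hash (recomputed tag): sum = 78+92+92+92+1 = 355; mod 256 = 99 → 63.
Recomputed tag = 63; claimed = 15 → mismatch.

invalid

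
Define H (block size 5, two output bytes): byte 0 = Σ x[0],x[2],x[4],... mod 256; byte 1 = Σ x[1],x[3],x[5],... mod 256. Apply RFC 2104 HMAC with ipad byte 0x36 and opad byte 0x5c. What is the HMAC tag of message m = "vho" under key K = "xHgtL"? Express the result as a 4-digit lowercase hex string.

Key "xHgtL" = 78 48 67 74 4c is exactly B = 5 bytes: K' = 78 48 67 74 4c.
K' ⊕ ipad = 4e 7e 51 42 7a.  K' ⊕ opad = 24 14 3b 28 10.
Inner input = (K'⊕ipad) ∥ m = 4e 7e 51 42 7a ∥ 76 68 6f.
Inner hash: even-index sum = 385 mod 256 = 129; odd-index sum = 421 mod 256 = 165 → 81 a5.
Outer input = (K'⊕opad) ∥ inner = 24 14 3b 28 10 ∥ 81 a5.
Outer hash (tag): even-index sum = 276 mod 256 = 20; odd-index sum = 189 mod 256 = 189 → 14 bd.

14bd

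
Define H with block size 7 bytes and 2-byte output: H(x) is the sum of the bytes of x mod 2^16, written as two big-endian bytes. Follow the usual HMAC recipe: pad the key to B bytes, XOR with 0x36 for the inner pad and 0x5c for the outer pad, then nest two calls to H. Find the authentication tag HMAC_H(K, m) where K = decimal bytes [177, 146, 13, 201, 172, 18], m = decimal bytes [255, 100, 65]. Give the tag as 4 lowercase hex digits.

053c

Key decimal bytes [177, 146, 13, 201, 172, 18] = b1 92 0d c9 ac 12 is 6 bytes ≤ B = 7; zero-pad to 7 bytes: K' = b1 92 0d c9 ac 12 00.
K' ⊕ ipad = 87 a4 3b ff 9a 24 36.  K' ⊕ opad = ed ce 51 95 f0 4e 5c.
Inner input = (K'⊕ipad) ∥ m = 87 a4 3b ff 9a 24 36 ∥ ff 64 41.
Inner hash: sum = 135+164+59+255+154+36+54+255+100+65 = 1277 → 04 fd.
Outer input = (K'⊕opad) ∥ inner = ed ce 51 95 f0 4e 5c ∥ 04 fd.
Outer hash (tag): sum = 237+206+81+149+240+78+92+4+253 = 1340 → 05 3c.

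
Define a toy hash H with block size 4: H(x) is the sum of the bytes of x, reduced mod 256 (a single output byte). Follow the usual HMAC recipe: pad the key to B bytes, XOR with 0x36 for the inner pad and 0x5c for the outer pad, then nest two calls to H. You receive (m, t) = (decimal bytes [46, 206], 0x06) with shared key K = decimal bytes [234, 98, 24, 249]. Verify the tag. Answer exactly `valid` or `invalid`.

valid

Key decimal bytes [234, 98, 24, 249] = ea 62 18 f9 is exactly B = 4 bytes: K' = ea 62 18 f9.
K' ⊕ ipad = dc 54 2e cf; K' ⊕ opad = b6 3e 44 a5.
Inner hash: sum = 220+84+46+207+46+206 = 809; mod 256 = 41 → 29.
Outer hash (recomputed tag): sum = 182+62+68+165+41 = 518; mod 256 = 6 → 06.
Recomputed tag = 06; claimed = 06 → match.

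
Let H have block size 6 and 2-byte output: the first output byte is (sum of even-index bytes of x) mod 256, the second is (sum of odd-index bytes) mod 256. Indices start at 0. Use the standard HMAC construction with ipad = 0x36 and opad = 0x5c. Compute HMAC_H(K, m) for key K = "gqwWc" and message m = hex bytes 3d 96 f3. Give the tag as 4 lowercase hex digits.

Key "gqwWc" = 67 71 77 57 63 is 5 bytes ≤ B = 6; zero-pad to 6 bytes: K' = 67 71 77 57 63 00.
K' ⊕ ipad = 51 47 41 61 55 36.  K' ⊕ opad = 3b 2d 2b 0b 3f 5c.
Inner input = (K'⊕ipad) ∥ m = 51 47 41 61 55 36 ∥ 3d 96 f3.
Inner hash: even-index sum = 535 mod 256 = 23; odd-index sum = 372 mod 256 = 116 → 17 74.
Outer input = (K'⊕opad) ∥ inner = 3b 2d 2b 0b 3f 5c ∥ 17 74.
Outer hash (tag): even-index sum = 188 mod 256 = 188; odd-index sum = 264 mod 256 = 8 → bc 08.

bc08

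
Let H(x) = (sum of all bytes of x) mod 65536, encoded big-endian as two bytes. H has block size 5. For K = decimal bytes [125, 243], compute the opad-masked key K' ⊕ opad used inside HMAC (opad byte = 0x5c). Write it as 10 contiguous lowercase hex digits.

21af5c5c5c

Key decimal bytes [125, 243] = 7d f3 is 2 bytes ≤ B = 5; zero-pad to 5 bytes: K' = 7d f3 00 00 00.
XOR each byte with 0x5c: 7d⊕5c=21, f3⊕5c=af, 00⊕5c=5c, 00⊕5c=5c, 00⊕5c=5c.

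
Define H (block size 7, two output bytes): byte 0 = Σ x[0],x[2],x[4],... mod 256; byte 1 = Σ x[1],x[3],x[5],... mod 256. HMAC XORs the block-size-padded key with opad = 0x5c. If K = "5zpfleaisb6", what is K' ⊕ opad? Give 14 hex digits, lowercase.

Key "5zpfleaisb6" = 35 7a 70 66 6c 65 61 69 73 62 36 is 11 bytes > B = 7, so hash it first: H(key) = 1b 10, then zero-pad to 7 bytes: K' = 1b 10 00 00 00 00 00.
XOR each byte with 0x5c: 1b⊕5c=47, 10⊕5c=4c, 00⊕5c=5c, 00⊕5c=5c, 00⊕5c=5c, 00⊕5c=5c, 00⊕5c=5c.

474c5c5c5c5c5c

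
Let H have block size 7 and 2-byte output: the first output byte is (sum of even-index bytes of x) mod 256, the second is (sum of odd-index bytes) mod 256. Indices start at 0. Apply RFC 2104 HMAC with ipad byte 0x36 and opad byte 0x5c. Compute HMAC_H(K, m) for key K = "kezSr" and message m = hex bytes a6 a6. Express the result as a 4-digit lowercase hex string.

Key "kezSr" = 6b 65 7a 53 72 is 5 bytes ≤ B = 7; zero-pad to 7 bytes: K' = 6b 65 7a 53 72 00 00.
K' ⊕ ipad = 5d 53 4c 65 44 36 36.  K' ⊕ opad = 37 39 26 0f 2e 5c 5c.
Inner input = (K'⊕ipad) ∥ m = 5d 53 4c 65 44 36 36 ∥ a6 a6.
Inner hash: even-index sum = 457 mod 256 = 201; odd-index sum = 404 mod 256 = 148 → c9 94.
Outer input = (K'⊕opad) ∥ inner = 37 39 26 0f 2e 5c 5c ∥ c9 94.
Outer hash (tag): even-index sum = 379 mod 256 = 123; odd-index sum = 365 mod 256 = 109 → 7b 6d.

7b6d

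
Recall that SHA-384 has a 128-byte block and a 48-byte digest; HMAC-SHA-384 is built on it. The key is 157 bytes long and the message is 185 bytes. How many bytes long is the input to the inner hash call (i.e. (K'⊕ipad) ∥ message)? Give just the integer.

313

Key is 157 > 128 bytes, so it is hashed to 48 bytes then zero-padded to 128: |K'| = 128.
Inner input = (K'⊕ipad) ∥ m → 128 + 185 = 313 bytes.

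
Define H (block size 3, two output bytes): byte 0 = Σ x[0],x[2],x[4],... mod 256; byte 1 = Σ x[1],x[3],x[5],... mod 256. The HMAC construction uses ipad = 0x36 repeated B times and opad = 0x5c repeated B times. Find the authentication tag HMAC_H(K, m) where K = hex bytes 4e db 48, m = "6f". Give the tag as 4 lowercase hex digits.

Key hex bytes 4e db 48 is exactly B = 3 bytes: K' = 4e db 48.
K' ⊕ ipad = 78 ed 7e.  K' ⊕ opad = 12 87 14.
Inner input = (K'⊕ipad) ∥ m = 78 ed 7e ∥ 36 66.
Inner hash: even-index sum = 348 mod 256 = 92; odd-index sum = 291 mod 256 = 35 → 5c 23.
Outer input = (K'⊕opad) ∥ inner = 12 87 14 ∥ 5c 23.
Outer hash (tag): even-index sum = 73 mod 256 = 73; odd-index sum = 227 mod 256 = 227 → 49 e3.

49e3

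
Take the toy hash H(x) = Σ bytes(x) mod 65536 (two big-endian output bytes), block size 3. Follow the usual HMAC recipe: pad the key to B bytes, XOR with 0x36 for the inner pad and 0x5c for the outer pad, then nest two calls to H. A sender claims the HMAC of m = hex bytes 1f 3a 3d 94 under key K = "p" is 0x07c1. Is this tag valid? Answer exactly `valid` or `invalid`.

invalid

Key "p" = 70 is 1 byte ≤ B = 3; zero-pad to 3 bytes: K' = 70 00 00.
K' ⊕ ipad = 46 36 36; K' ⊕ opad = 2c 5c 5c.
Inner hash: sum = 70+54+54+31+58+61+148 = 476 → 01 dc.
Outer hash (recomputed tag): sum = 44+92+92+1+220 = 449 → 01 c1.
Recomputed tag = 01c1; claimed = 07c1 → mismatch.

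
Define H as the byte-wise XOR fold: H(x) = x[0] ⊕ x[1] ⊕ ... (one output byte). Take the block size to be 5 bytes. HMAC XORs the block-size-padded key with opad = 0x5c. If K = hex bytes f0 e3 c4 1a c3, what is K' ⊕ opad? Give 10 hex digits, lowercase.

Key hex bytes f0 e3 c4 1a c3 is exactly B = 5 bytes: K' = f0 e3 c4 1a c3.
XOR each byte with 0x5c: f0⊕5c=ac, e3⊕5c=bf, c4⊕5c=98, 1a⊕5c=46, c3⊕5c=9f.

acbf98469f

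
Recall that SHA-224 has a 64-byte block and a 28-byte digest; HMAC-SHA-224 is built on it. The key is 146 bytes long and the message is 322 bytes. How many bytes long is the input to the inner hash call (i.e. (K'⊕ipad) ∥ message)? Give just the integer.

386

Key is 146 > 64 bytes, so it is hashed to 28 bytes then zero-padded to 64: |K'| = 64.
Inner input = (K'⊕ipad) ∥ m → 64 + 322 = 386 bytes.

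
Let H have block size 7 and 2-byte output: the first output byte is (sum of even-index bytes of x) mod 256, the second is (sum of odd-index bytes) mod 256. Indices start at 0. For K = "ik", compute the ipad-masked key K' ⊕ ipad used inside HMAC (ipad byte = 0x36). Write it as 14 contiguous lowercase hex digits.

Key "ik" = 69 6b is 2 bytes ≤ B = 7; zero-pad to 7 bytes: K' = 69 6b 00 00 00 00 00.
XOR each byte with 0x36: 69⊕36=5f, 6b⊕36=5d, 00⊕36=36, 00⊕36=36, 00⊕36=36, 00⊕36=36, 00⊕36=36.

5f5d3636363636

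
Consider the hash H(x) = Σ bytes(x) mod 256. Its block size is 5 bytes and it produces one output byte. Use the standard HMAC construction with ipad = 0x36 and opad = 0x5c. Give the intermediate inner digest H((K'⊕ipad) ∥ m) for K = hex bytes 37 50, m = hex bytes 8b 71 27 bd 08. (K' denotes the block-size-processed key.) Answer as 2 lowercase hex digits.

Key hex bytes 37 50 is 2 bytes ≤ B = 5; zero-pad to 5 bytes: K' = 37 50 00 00 00.
K' ⊕ ipad = 01 66 36 36 36.
Inner input = 01 66 36 36 36 ∥ 8b 71 27 bd 08.
Inner hash: sum = 1+102+54+54+54+139+113+39+189+8 = 753; mod 256 = 241 → f1.

f1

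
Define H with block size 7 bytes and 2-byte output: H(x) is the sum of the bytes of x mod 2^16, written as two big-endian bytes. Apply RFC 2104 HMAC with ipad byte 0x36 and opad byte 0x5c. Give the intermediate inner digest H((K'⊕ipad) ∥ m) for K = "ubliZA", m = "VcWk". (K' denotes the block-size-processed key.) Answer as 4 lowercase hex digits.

03e4

Key "ubliZA" = 75 62 6c 69 5a 41 is 6 bytes ≤ B = 7; zero-pad to 7 bytes: K' = 75 62 6c 69 5a 41 00.
K' ⊕ ipad = 43 54 5a 5f 6c 77 36.
Inner input = 43 54 5a 5f 6c 77 36 ∥ 56 63 57 6b.
Inner hash: sum = 67+84+90+95+108+119+54+86+99+87+107 = 996 → 03 e4.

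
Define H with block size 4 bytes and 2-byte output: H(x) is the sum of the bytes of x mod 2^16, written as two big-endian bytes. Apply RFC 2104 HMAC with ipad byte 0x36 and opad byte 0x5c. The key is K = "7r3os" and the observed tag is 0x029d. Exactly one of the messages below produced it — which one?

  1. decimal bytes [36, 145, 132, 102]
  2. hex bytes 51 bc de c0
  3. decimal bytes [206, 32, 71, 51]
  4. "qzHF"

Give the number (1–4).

Key "7r3os" = 37 72 33 6f 73 is 5 bytes > B = 4, so hash it first: H(key) = 01 be, then zero-pad to 4 bytes: K' = 01 be 00 00.
K' ⊕ ipad = 37 88 36 36; K' ⊕ opad = 5d e2 5c 5c.
m1: inner = H(37 88 36 36 24 91 84 66) = 02 ca; tag = H(5d e2 5c 5c 02 ca) = 02c3
m2: inner = H(37 88 36 36 51 bc de c0) = 03 d6; tag = H(5d e2 5c 5c 03 d6) = 02d0
m3: inner = H(37 88 36 36 ce 20 47 33) = 02 93; tag = H(5d e2 5c 5c 02 93) = 028c
m4: inner = H(37 88 36 36 71 7a 48 46) = 02 a4; tag = H(5d e2 5c 5c 02 a4) = 029d ← matches

4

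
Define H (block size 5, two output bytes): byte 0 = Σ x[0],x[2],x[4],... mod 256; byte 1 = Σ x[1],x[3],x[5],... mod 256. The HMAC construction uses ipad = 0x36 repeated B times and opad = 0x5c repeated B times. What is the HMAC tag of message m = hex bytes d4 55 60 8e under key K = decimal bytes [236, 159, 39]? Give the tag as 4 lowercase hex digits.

Key decimal bytes [236, 159, 39] = ec 9f 27 is 3 bytes ≤ B = 5; zero-pad to 5 bytes: K' = ec 9f 27 00 00.
K' ⊕ ipad = da a9 11 36 36.  K' ⊕ opad = b0 c3 7b 5c 5c.
Inner input = (K'⊕ipad) ∥ m = da a9 11 36 36 ∥ d4 55 60 8e.
Inner hash: even-index sum = 516 mod 256 = 4; odd-index sum = 531 mod 256 = 19 → 04 13.
Outer input = (K'⊕opad) ∥ inner = b0 c3 7b 5c 5c ∥ 04 13.
Outer hash (tag): even-index sum = 410 mod 256 = 154; odd-index sum = 291 mod 256 = 35 → 9a 23.

9a23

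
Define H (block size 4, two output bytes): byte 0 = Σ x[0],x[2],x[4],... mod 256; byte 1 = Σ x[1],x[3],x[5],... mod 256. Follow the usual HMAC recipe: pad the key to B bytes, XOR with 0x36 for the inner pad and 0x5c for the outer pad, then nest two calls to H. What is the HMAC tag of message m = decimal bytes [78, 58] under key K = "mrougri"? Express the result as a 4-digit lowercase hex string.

Key "mrougri" = 6d 72 6f 75 67 72 69 is 7 bytes > B = 4, so hash it first: H(key) = ac 59, then zero-pad to 4 bytes: K' = ac 59 00 00.
K' ⊕ ipad = 9a 6f 36 36.  K' ⊕ opad = f0 05 5c 5c.
Inner input = (K'⊕ipad) ∥ m = 9a 6f 36 36 ∥ 4e 3a.
Inner hash: even-index sum = 286 mod 256 = 30; odd-index sum = 223 mod 256 = 223 → 1e df.
Outer input = (K'⊕opad) ∥ inner = f0 05 5c 5c ∥ 1e df.
Outer hash (tag): even-index sum = 362 mod 256 = 106; odd-index sum = 320 mod 256 = 64 → 6a 40.

6a40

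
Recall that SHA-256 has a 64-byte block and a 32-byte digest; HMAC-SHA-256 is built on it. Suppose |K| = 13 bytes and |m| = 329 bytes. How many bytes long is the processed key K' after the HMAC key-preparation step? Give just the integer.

Key is 13 ≤ 64 bytes, zero-padded: |K'| = 64.

64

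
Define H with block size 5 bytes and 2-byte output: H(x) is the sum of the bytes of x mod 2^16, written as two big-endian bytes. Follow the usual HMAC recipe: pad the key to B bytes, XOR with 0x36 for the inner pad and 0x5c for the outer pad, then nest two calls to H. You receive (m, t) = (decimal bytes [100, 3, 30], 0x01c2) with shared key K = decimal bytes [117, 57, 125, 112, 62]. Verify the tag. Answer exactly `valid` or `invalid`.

Key decimal bytes [117, 57, 125, 112, 62] = 75 39 7d 70 3e is exactly B = 5 bytes: K' = 75 39 7d 70 3e.
K' ⊕ ipad = 43 0f 4b 46 08; K' ⊕ opad = 29 65 21 2c 62.
Inner hash: sum = 67+15+75+70+8+100+3+30 = 368 → 01 70.
Outer hash (recomputed tag): sum = 41+101+33+44+98+1+112 = 430 → 01 ae.
Recomputed tag = 01ae; claimed = 01c2 → mismatch.

invalid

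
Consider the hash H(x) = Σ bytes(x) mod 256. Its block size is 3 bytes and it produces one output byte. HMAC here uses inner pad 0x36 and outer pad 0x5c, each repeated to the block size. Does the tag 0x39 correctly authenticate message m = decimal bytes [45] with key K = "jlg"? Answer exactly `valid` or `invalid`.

Key "jlg" = 6a 6c 67 is exactly B = 3 bytes: K' = 6a 6c 67.
K' ⊕ ipad = 5c 5a 51; K' ⊕ opad = 36 30 3b.
Inner hash: sum = 92+90+81+45 = 308; mod 256 = 52 → 34.
Outer hash (recomputed tag): sum = 54+48+59+52 = 213 → d5.
Recomputed tag = d5; claimed = 39 → mismatch.

invalid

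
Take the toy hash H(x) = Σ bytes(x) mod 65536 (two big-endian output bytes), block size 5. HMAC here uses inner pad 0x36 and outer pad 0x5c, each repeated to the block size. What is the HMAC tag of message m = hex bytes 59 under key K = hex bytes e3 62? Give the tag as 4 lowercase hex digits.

Key hex bytes e3 62 is 2 bytes ≤ B = 5; zero-pad to 5 bytes: K' = e3 62 00 00 00.
K' ⊕ ipad = d5 54 36 36 36.  K' ⊕ opad = bf 3e 5c 5c 5c.
Inner input = (K'⊕ipad) ∥ m = d5 54 36 36 36 ∥ 59.
Inner hash: sum = 213+84+54+54+54+89 = 548 → 02 24.
Outer input = (K'⊕opad) ∥ inner = bf 3e 5c 5c 5c ∥ 02 24.
Outer hash (tag): sum = 191+62+92+92+92+2+36 = 567 → 02 37.

0237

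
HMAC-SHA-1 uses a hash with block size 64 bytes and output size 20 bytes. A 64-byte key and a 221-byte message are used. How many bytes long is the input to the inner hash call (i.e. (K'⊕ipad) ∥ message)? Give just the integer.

Key is 64 ≤ 64 bytes, zero-padded: |K'| = 64.
Inner input = (K'⊕ipad) ∥ m → 64 + 221 = 285 bytes.

285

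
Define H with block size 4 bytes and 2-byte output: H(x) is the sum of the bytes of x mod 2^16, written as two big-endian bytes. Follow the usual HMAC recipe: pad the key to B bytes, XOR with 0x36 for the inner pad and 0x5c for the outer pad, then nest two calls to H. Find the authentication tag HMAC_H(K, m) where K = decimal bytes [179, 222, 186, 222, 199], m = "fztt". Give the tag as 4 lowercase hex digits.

Key decimal bytes [179, 222, 186, 222, 199] = b3 de ba de c7 is 5 bytes > B = 4, so hash it first: H(key) = 03 f0, then zero-pad to 4 bytes: K' = 03 f0 00 00.
K' ⊕ ipad = 35 c6 36 36.  K' ⊕ opad = 5f ac 5c 5c.
Inner input = (K'⊕ipad) ∥ m = 35 c6 36 36 ∥ 66 7a 74 74.
Inner hash: sum = 53+198+54+54+102+122+116+116 = 815 → 03 2f.
Outer input = (K'⊕opad) ∥ inner = 5f ac 5c 5c ∥ 03 2f.
Outer hash (tag): sum = 95+172+92+92+3+47 = 501 → 01 f5.

01f5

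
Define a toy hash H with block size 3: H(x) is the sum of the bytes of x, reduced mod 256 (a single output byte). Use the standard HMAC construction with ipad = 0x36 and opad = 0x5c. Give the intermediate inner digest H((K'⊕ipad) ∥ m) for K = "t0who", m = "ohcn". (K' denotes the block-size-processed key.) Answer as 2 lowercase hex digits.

Key "t0who" = 74 30 77 68 6f is 5 bytes > B = 3, so hash it first: H(key) = f2, then zero-pad to 3 bytes: K' = f2 00 00.
K' ⊕ ipad = c4 36 36.
Inner input = c4 36 36 ∥ 6f 68 63 6e.
Inner hash: sum = 196+54+54+111+104+99+110 = 728; mod 256 = 216 → d8.

d8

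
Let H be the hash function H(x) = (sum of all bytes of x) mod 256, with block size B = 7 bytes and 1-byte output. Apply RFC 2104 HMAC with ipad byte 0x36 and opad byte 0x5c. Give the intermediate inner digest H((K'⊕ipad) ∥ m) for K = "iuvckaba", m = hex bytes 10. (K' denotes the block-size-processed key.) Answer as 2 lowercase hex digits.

c4

Key "iuvckaba" = 69 75 76 63 6b 61 62 61 is 8 bytes > B = 7, so hash it first: H(key) = 46, then zero-pad to 7 bytes: K' = 46 00 00 00 00 00 00.
K' ⊕ ipad = 70 36 36 36 36 36 36.
Inner input = 70 36 36 36 36 36 36 ∥ 10.
Inner hash: sum = 112+54+54+54+54+54+54+16 = 452; mod 256 = 196 → c4.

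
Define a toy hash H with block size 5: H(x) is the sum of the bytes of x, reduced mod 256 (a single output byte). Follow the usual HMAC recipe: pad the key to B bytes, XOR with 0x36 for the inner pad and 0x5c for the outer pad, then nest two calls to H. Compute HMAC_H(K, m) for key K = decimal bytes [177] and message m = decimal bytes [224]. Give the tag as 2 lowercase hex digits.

Key decimal bytes [177] = b1 is 1 byte ≤ B = 5; zero-pad to 5 bytes: K' = b1 00 00 00 00.
K' ⊕ ipad = 87 36 36 36 36.  K' ⊕ opad = ed 5c 5c 5c 5c.
Inner input = (K'⊕ipad) ∥ m = 87 36 36 36 36 ∥ e0.
Inner hash: sum = 135+54+54+54+54+224 = 575; mod 256 = 63 → 3f.
Outer input = (K'⊕opad) ∥ inner = ed 5c 5c 5c 5c ∥ 3f.
Outer hash (tag): sum = 237+92+92+92+92+63 = 668; mod 256 = 156 → 9c.

9c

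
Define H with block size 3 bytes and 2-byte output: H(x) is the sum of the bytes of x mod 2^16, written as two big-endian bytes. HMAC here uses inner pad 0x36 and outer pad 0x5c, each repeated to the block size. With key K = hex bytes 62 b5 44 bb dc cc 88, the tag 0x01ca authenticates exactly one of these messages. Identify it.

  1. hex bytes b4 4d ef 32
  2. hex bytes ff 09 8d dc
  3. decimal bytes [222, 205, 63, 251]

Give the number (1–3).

Key hex bytes 62 b5 44 bb dc cc 88 is 7 bytes > B = 3, so hash it first: H(key) = 04 46, then zero-pad to 3 bytes: K' = 04 46 00.
K' ⊕ ipad = 32 70 36; K' ⊕ opad = 58 1a 5c.
m1: inner = H(32 70 36 b4 4d ef 32) = 02 fa; tag = H(58 1a 5c 02 fa) = 01ca ← matches
m2: inner = H(32 70 36 ff 09 8d dc) = 03 49; tag = H(58 1a 5c 03 49) = 011a
m3: inner = H(32 70 36 de cd 3f fb) = 03 bd; tag = H(58 1a 5c 03 bd) = 018e

1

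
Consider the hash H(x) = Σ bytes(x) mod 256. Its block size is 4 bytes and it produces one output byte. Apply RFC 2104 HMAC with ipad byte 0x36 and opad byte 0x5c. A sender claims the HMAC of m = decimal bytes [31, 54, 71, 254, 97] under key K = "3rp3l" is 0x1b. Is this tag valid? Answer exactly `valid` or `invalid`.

valid

Key "3rp3l" = 33 72 70 33 6c is 5 bytes > B = 4, so hash it first: H(key) = b4, then zero-pad to 4 bytes: K' = b4 00 00 00.
K' ⊕ ipad = 82 36 36 36; K' ⊕ opad = e8 5c 5c 5c.
Inner hash: sum = 130+54+54+54+31+54+71+254+97 = 799; mod 256 = 31 → 1f.
Outer hash (recomputed tag): sum = 232+92+92+92+31 = 539; mod 256 = 27 → 1b.
Recomputed tag = 1b; claimed = 1b → match.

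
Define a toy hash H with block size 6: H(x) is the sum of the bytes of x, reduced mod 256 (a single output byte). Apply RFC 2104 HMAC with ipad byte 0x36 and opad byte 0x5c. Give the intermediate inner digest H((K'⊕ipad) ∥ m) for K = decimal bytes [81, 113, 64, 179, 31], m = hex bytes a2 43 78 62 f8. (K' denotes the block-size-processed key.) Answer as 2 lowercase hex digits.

bf

Key decimal bytes [81, 113, 64, 179, 31] = 51 71 40 b3 1f is 5 bytes ≤ B = 6; zero-pad to 6 bytes: K' = 51 71 40 b3 1f 00.
K' ⊕ ipad = 67 47 76 85 29 36.
Inner input = 67 47 76 85 29 36 ∥ a2 43 78 62 f8.
Inner hash: sum = 103+71+118+133+41+54+162+67+120+98+248 = 1215; mod 256 = 191 → bf.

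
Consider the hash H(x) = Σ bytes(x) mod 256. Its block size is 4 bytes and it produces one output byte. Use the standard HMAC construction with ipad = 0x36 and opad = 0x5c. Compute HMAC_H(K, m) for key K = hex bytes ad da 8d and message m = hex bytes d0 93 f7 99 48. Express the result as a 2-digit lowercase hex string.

Key hex bytes ad da 8d is 3 bytes ≤ B = 4; zero-pad to 4 bytes: K' = ad da 8d 00.
K' ⊕ ipad = 9b ec bb 36.  K' ⊕ opad = f1 86 d1 5c.
Inner input = (K'⊕ipad) ∥ m = 9b ec bb 36 ∥ d0 93 f7 99 48.
Inner hash: sum = 155+236+187+54+208+147+247+153+72 = 1459; mod 256 = 179 → b3.
Outer input = (K'⊕opad) ∥ inner = f1 86 d1 5c ∥ b3.
Outer hash (tag): sum = 241+134+209+92+179 = 855; mod 256 = 87 → 57.

57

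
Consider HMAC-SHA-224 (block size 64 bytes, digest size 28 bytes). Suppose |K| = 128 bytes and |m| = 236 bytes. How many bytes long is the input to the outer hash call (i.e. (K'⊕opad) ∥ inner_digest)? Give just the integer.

Key is 128 > 64 bytes, so it is hashed to 28 bytes then zero-padded to 64: |K'| = 64.
Outer input = (K'⊕opad) ∥ H(inner) → 64 + 28 = 92 bytes.

92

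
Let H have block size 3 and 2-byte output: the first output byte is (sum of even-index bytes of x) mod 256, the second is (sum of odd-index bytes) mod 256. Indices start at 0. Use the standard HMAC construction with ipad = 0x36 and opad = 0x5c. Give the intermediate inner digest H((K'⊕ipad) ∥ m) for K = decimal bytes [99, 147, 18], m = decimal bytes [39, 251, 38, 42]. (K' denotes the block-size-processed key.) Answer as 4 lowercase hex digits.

9ef2

Key decimal bytes [99, 147, 18] = 63 93 12 is exactly B = 3 bytes: K' = 63 93 12.
K' ⊕ ipad = 55 a5 24.
Inner input = 55 a5 24 ∥ 27 fb 26 2a.
Inner hash: even-index sum = 414 mod 256 = 158; odd-index sum = 242 mod 256 = 242 → 9e f2.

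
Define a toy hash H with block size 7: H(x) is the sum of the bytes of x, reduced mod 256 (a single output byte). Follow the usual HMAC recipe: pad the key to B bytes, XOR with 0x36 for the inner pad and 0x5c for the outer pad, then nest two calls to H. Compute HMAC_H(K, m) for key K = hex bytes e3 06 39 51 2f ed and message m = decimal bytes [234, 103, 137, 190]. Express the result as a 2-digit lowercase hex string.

Key hex bytes e3 06 39 51 2f ed is 6 bytes ≤ B = 7; zero-pad to 7 bytes: K' = e3 06 39 51 2f ed 00.
K' ⊕ ipad = d5 30 0f 67 19 db 36.  K' ⊕ opad = bf 5a 65 0d 73 b1 5c.
Inner input = (K'⊕ipad) ∥ m = d5 30 0f 67 19 db 36 ∥ ea 67 89 be.
Inner hash: sum = 213+48+15+103+25+219+54+234+103+137+190 = 1341; mod 256 = 61 → 3d.
Outer input = (K'⊕opad) ∥ inner = bf 5a 65 0d 73 b1 5c ∥ 3d.
Outer hash (tag): sum = 191+90+101+13+115+177+92+61 = 840; mod 256 = 72 → 48.

48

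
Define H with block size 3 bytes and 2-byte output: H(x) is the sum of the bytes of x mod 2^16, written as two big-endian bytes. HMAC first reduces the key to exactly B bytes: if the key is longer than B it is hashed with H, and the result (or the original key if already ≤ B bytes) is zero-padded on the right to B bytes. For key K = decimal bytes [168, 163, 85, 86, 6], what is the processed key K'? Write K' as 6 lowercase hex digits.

|K| = 5 > B = 3, so first hash the key.
H(K): sum = 168+163+85+86+6 = 508 → 01 fc.
Zero-pad H(K) = 01 fc to 3 bytes: K' = 01 fc 00.

01fc00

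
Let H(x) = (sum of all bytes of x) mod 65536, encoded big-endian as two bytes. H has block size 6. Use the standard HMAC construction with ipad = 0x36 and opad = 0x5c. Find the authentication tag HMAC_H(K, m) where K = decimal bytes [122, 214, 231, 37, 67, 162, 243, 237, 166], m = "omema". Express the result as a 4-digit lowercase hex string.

Key decimal bytes [122, 214, 231, 37, 67, 162, 243, 237, 166] = 7a d6 e7 25 43 a2 f3 ed a6 is 9 bytes > B = 6, so hash it first: H(key) = 05 c7, then zero-pad to 6 bytes: K' = 05 c7 00 00 00 00.
K' ⊕ ipad = 33 f1 36 36 36 36.  K' ⊕ opad = 59 9b 5c 5c 5c 5c.
Inner input = (K'⊕ipad) ∥ m = 33 f1 36 36 36 36 ∥ 6f 6d 65 6d 61.
Inner hash: sum = 51+241+54+54+54+54+111+109+101+109+97 = 1035 → 04 0b.
Outer input = (K'⊕opad) ∥ inner = 59 9b 5c 5c 5c 5c ∥ 04 0b.
Outer hash (tag): sum = 89+155+92+92+92+92+4+11 = 627 → 02 73.

0273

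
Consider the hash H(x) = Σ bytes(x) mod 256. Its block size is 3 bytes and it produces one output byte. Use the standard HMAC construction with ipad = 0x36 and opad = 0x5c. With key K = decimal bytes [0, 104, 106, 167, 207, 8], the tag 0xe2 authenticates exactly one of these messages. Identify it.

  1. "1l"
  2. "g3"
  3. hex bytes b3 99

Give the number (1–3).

Key decimal bytes [0, 104, 106, 167, 207, 8] = 00 68 6a a7 cf 08 is 6 bytes > B = 3, so hash it first: H(key) = 50, then zero-pad to 3 bytes: K' = 50 00 00.
K' ⊕ ipad = 66 36 36; K' ⊕ opad = 0c 5c 5c.
m1: inner = H(66 36 36 31 6c) = 6f; tag = H(0c 5c 5c 6f) = 33
m2: inner = H(66 36 36 67 33) = 6c; tag = H(0c 5c 5c 6c) = 30
m3: inner = H(66 36 36 b3 99) = 1e; tag = H(0c 5c 5c 1e) = e2 ← matches

3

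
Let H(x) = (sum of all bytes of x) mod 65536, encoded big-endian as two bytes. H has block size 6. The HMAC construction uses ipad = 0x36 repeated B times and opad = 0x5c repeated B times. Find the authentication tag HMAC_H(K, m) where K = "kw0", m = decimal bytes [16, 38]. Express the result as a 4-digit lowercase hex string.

025f

Key "kw0" = 6b 77 30 is 3 bytes ≤ B = 6; zero-pad to 6 bytes: K' = 6b 77 30 00 00 00.
K' ⊕ ipad = 5d 41 06 36 36 36.  K' ⊕ opad = 37 2b 6c 5c 5c 5c.
Inner input = (K'⊕ipad) ∥ m = 5d 41 06 36 36 36 ∥ 10 26.
Inner hash: sum = 93+65+6+54+54+54+16+38 = 380 → 01 7c.
Outer input = (K'⊕opad) ∥ inner = 37 2b 6c 5c 5c 5c ∥ 01 7c.
Outer hash (tag): sum = 55+43+108+92+92+92+1+124 = 607 → 02 5f.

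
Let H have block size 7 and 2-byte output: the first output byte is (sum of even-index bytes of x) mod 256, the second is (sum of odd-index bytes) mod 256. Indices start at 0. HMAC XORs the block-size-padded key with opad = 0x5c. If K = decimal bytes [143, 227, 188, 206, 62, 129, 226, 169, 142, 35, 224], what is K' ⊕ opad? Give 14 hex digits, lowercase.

Key decimal bytes [143, 227, 188, 206, 62, 129, 226, 169, 142, 35, 224] = 8f e3 bc ce 3e 81 e2 a9 8e 23 e0 is 11 bytes > B = 7, so hash it first: H(key) = d9 fe, then zero-pad to 7 bytes: K' = d9 fe 00 00 00 00 00.
XOR each byte with 0x5c: d9⊕5c=85, fe⊕5c=a2, 00⊕5c=5c, 00⊕5c=5c, 00⊕5c=5c, 00⊕5c=5c, 00⊕5c=5c.

85a25c5c5c5c5c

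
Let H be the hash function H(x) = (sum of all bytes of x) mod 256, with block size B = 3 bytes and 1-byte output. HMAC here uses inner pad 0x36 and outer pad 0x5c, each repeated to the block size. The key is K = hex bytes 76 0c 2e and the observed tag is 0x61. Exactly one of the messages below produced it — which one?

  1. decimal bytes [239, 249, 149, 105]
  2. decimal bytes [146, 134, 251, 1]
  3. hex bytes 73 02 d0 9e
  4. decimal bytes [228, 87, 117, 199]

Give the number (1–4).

3

Key hex bytes 76 0c 2e is exactly B = 3 bytes: K' = 76 0c 2e.
K' ⊕ ipad = 40 3a 18; K' ⊕ opad = 2a 50 72.
m1: inner = H(40 3a 18 ef f9 95 69) = 78; tag = H(2a 50 72 78) = 64
m2: inner = H(40 3a 18 92 86 fb 01) = a6; tag = H(2a 50 72 a6) = 92
m3: inner = H(40 3a 18 73 02 d0 9e) = 75; tag = H(2a 50 72 75) = 61 ← matches
m4: inner = H(40 3a 18 e4 57 75 c7) = 09; tag = H(2a 50 72 09) = f5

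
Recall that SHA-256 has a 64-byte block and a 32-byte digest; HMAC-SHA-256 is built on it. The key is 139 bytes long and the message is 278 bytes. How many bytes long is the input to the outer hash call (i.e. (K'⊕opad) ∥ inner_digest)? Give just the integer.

Key is 139 > 64 bytes, so it is hashed to 32 bytes then zero-padded to 64: |K'| = 64.
Outer input = (K'⊕opad) ∥ H(inner) → 64 + 32 = 96 bytes.

96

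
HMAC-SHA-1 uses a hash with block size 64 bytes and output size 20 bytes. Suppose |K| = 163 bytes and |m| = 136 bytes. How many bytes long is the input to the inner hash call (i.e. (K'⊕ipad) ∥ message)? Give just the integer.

200

Key is 163 > 64 bytes, so it is hashed to 20 bytes then zero-padded to 64: |K'| = 64.
Inner input = (K'⊕ipad) ∥ m → 64 + 136 = 200 bytes.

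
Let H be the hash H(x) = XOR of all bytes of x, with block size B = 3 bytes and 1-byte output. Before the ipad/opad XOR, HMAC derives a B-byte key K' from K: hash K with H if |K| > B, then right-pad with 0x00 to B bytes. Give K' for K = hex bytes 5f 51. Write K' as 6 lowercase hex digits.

5f5100

Key hex bytes 5f 51 is 2 bytes ≤ B = 3; zero-pad to 3 bytes: K' = 5f 51 00.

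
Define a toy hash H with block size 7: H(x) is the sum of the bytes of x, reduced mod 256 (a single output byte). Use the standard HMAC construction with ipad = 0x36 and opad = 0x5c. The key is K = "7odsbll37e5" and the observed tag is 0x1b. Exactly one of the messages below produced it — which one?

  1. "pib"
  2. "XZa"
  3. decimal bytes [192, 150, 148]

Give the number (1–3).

Key "7odsbll37e5" = 37 6f 64 73 62 6c 6c 33 37 65 35 is 11 bytes > B = 7, so hash it first: H(key) = bb, then zero-pad to 7 bytes: K' = bb 00 00 00 00 00 00.
K' ⊕ ipad = 8d 36 36 36 36 36 36; K' ⊕ opad = e7 5c 5c 5c 5c 5c 5c.
m1: inner = H(8d 36 36 36 36 36 36 70 69 62) = 0c; tag = H(e7 5c 5c 5c 5c 5c 5c 0c) = 1b ← matches
m2: inner = H(8d 36 36 36 36 36 36 58 5a 61) = e4; tag = H(e7 5c 5c 5c 5c 5c 5c e4) = f3
m3: inner = H(8d 36 36 36 36 36 36 c0 96 94) = bb; tag = H(e7 5c 5c 5c 5c 5c 5c bb) = ca

1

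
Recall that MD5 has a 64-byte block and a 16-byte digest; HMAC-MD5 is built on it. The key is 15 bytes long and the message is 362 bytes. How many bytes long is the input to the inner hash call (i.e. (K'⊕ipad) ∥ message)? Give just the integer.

426

Key is 15 ≤ 64 bytes, zero-padded: |K'| = 64.
Inner input = (K'⊕ipad) ∥ m → 64 + 362 = 426 bytes.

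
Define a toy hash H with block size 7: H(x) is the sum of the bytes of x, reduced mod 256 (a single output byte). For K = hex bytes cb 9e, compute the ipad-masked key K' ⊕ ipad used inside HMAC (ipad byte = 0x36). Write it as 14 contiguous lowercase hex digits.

Key hex bytes cb 9e is 2 bytes ≤ B = 7; zero-pad to 7 bytes: K' = cb 9e 00 00 00 00 00.
XOR each byte with 0x36: cb⊕36=fd, 9e⊕36=a8, 00⊕36=36, 00⊕36=36, 00⊕36=36, 00⊕36=36, 00⊕36=36.

fda83636363636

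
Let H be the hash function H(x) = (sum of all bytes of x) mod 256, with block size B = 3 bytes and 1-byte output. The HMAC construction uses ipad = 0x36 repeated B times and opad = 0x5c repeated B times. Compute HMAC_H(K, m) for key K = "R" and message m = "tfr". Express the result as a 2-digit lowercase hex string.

e2

Key "R" = 52 is 1 byte ≤ B = 3; zero-pad to 3 bytes: K' = 52 00 00.
K' ⊕ ipad = 64 36 36.  K' ⊕ opad = 0e 5c 5c.
Inner input = (K'⊕ipad) ∥ m = 64 36 36 ∥ 74 66 72.
Inner hash: sum = 100+54+54+116+102+114 = 540; mod 256 = 28 → 1c.
Outer input = (K'⊕opad) ∥ inner = 0e 5c 5c ∥ 1c.
Outer hash (tag): sum = 14+92+92+28 = 226 → e2.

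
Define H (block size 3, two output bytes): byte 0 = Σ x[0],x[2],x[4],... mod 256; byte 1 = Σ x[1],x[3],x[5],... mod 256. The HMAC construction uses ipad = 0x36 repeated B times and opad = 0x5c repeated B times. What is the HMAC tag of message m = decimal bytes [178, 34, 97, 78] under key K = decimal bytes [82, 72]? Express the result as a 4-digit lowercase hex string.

fb1e

Key decimal bytes [82, 72] = 52 48 is 2 bytes ≤ B = 3; zero-pad to 3 bytes: K' = 52 48 00.
K' ⊕ ipad = 64 7e 36.  K' ⊕ opad = 0e 14 5c.
Inner input = (K'⊕ipad) ∥ m = 64 7e 36 ∥ b2 22 61 4e.
Inner hash: even-index sum = 266 mod 256 = 10; odd-index sum = 401 mod 256 = 145 → 0a 91.
Outer input = (K'⊕opad) ∥ inner = 0e 14 5c ∥ 0a 91.
Outer hash (tag): even-index sum = 251 mod 256 = 251; odd-index sum = 30 mod 256 = 30 → fb 1e.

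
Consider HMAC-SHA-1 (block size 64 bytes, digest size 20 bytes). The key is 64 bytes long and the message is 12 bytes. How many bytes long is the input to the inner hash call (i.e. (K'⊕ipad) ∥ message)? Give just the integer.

76

Key is 64 ≤ 64 bytes, zero-padded: |K'| = 64.
Inner input = (K'⊕ipad) ∥ m → 64 + 12 = 76 bytes.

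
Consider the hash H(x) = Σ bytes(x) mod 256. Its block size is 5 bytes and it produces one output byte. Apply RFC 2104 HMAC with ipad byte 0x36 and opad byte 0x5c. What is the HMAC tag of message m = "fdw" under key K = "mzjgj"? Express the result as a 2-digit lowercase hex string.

Key "mzjgj" = 6d 7a 6a 67 6a is exactly B = 5 bytes: K' = 6d 7a 6a 67 6a.
K' ⊕ ipad = 5b 4c 5c 51 5c.  K' ⊕ opad = 31 26 36 3b 36.
Inner input = (K'⊕ipad) ∥ m = 5b 4c 5c 51 5c ∥ 66 64 77.
Inner hash: sum = 91+76+92+81+92+102+100+119 = 753; mod 256 = 241 → f1.
Outer input = (K'⊕opad) ∥ inner = 31 26 36 3b 36 ∥ f1.
Outer hash (tag): sum = 49+38+54+59+54+241 = 495; mod 256 = 239 → ef.

ef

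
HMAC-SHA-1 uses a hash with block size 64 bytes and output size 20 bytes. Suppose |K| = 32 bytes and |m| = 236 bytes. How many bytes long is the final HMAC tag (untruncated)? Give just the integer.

The tag is one SHA-1 digest: 20 bytes.

20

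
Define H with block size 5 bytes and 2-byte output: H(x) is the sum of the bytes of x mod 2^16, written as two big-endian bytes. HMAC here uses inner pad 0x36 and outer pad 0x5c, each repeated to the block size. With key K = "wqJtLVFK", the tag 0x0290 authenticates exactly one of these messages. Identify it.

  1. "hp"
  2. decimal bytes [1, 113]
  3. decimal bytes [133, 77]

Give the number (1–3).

Key "wqJtLVFK" = 77 71 4a 74 4c 56 46 4b is 8 bytes > B = 5, so hash it first: H(key) = 02 d9, then zero-pad to 5 bytes: K' = 02 d9 00 00 00.
K' ⊕ ipad = 34 ef 36 36 36; K' ⊕ opad = 5e 85 5c 5c 5c.
m1: inner = H(34 ef 36 36 36 68 70) = 02 9d; tag = H(5e 85 5c 5c 5c 02 9d) = 0296
m2: inner = H(34 ef 36 36 36 01 71) = 02 37; tag = H(5e 85 5c 5c 5c 02 37) = 0230
m3: inner = H(34 ef 36 36 36 85 4d) = 02 97; tag = H(5e 85 5c 5c 5c 02 97) = 0290 ← matches

3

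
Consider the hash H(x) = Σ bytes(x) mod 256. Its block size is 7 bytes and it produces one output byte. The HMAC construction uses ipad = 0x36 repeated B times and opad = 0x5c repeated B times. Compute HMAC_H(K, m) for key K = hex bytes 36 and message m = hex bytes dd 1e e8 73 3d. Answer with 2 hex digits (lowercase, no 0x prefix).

69

Key hex bytes 36 is 1 byte ≤ B = 7; zero-pad to 7 bytes: K' = 36 00 00 00 00 00 00.
K' ⊕ ipad = 00 36 36 36 36 36 36.  K' ⊕ opad = 6a 5c 5c 5c 5c 5c 5c.
Inner input = (K'⊕ipad) ∥ m = 00 36 36 36 36 36 36 ∥ dd 1e e8 73 3d.
Inner hash: sum = 0+54+54+54+54+54+54+221+30+232+115+61 = 983; mod 256 = 215 → d7.
Outer input = (K'⊕opad) ∥ inner = 6a 5c 5c 5c 5c 5c 5c ∥ d7.
Outer hash (tag): sum = 106+92+92+92+92+92+92+215 = 873; mod 256 = 105 → 69.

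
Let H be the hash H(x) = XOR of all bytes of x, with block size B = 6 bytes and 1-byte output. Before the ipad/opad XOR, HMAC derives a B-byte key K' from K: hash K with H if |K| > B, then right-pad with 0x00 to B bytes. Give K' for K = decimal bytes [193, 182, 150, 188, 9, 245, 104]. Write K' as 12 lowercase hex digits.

c90000000000

|K| = 7 > B = 6, so first hash the key.
H(K): XOR c1⊕b6⊕96⊕bc⊕09⊕f5⊕68 = c9.
Zero-pad H(K) = c9 to 6 bytes: K' = c9 00 00 00 00 00.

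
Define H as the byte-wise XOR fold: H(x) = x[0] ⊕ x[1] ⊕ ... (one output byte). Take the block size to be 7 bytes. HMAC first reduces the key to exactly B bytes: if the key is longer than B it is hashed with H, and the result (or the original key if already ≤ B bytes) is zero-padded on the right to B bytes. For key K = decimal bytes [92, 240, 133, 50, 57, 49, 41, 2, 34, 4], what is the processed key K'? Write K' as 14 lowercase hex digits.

1e000000000000

|K| = 10 > B = 7, so first hash the key.
H(K): XOR 5c⊕f0⊕85⊕32⊕39⊕31⊕29⊕02⊕22⊕04 = 1e.
Zero-pad H(K) = 1e to 7 bytes: K' = 1e 00 00 00 00 00 00.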